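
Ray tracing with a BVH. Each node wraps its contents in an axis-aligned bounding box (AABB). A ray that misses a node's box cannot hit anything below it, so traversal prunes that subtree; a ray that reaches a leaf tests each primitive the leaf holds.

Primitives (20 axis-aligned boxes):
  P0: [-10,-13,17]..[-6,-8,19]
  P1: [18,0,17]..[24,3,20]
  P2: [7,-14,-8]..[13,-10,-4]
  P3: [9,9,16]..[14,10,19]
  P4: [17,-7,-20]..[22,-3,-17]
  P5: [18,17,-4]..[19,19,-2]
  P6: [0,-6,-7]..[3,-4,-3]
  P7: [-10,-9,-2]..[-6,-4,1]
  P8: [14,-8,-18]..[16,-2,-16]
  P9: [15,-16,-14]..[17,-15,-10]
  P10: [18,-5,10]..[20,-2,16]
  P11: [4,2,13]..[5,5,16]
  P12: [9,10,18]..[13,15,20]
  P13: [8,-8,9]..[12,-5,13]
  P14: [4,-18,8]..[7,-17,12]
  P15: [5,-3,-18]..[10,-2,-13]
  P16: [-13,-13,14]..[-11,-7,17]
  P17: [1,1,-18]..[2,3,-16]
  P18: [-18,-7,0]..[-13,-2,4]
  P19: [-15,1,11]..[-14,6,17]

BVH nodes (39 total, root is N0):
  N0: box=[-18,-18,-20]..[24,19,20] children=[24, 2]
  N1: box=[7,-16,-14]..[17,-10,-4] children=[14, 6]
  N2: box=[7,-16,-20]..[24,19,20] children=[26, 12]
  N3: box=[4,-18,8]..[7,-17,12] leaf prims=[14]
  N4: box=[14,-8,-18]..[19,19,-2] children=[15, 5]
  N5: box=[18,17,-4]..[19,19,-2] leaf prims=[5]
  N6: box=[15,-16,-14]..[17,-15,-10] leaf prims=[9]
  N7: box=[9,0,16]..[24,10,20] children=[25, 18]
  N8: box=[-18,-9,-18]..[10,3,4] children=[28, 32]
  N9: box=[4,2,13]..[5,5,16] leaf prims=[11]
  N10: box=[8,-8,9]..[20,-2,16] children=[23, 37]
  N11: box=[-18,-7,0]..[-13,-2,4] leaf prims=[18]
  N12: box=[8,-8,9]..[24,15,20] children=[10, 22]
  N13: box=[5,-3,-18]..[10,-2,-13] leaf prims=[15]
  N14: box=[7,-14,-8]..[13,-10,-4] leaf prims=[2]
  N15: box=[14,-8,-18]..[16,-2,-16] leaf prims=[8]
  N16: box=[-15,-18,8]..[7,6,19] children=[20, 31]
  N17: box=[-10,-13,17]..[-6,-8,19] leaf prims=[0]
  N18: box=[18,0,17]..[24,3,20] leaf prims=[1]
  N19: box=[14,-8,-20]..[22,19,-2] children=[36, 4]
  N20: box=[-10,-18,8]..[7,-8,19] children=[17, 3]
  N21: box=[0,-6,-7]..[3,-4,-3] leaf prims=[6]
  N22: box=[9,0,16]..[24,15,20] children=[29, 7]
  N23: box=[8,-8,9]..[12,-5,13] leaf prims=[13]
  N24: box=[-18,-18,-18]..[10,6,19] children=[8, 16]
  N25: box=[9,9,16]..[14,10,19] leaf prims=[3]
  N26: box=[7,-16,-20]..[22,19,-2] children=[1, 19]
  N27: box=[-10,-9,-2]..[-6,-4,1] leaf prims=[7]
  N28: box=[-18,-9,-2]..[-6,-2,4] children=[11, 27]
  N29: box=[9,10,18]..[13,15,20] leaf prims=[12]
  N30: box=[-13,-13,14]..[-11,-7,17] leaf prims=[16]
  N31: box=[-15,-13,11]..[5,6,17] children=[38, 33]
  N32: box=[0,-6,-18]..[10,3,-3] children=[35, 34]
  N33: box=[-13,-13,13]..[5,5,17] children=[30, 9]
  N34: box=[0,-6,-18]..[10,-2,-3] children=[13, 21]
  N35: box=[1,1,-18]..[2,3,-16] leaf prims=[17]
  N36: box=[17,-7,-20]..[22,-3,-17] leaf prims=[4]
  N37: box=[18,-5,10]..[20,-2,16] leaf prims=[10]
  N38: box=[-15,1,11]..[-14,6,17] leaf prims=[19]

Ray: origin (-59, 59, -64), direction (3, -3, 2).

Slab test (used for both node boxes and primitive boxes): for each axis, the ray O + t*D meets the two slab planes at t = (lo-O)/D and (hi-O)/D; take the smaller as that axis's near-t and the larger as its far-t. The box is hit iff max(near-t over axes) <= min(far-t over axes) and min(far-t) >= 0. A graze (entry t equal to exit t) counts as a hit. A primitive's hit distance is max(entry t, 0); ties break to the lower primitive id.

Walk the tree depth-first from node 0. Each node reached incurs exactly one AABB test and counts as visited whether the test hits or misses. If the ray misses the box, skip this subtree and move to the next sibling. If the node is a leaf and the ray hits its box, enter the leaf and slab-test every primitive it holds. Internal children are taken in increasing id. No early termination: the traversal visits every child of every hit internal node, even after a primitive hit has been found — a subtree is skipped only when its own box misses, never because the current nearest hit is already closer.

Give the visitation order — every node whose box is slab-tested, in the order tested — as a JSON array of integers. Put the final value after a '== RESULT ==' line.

Walk:
N0 x:[41/3,83/3] y:[40/3,77/3] z:[22,42] -> hit [22,77/3], descend [2, 24]
  N2 x:[22,83/3] y:[40/3,25] z:[22,42] -> hit [22,25], descend [12, 26]
    N12 x:[67/3,83/3] y:[44/3,67/3] z:[73/2,42] -> miss, prune
    N26 x:[22,27] y:[40/3,25] z:[22,31] -> hit [22,25], descend [1, 19]
      N1 x:[22,76/3] y:[23,25] z:[25,30] -> hit [25,25], descend [6, 14]
        N6 x:[74/3,76/3] y:[74/3,25] z:[25,27] -> hit [25,25] leaf, test {P9@t=25}
        N14 x:[22,24] y:[23,73/3] z:[28,30] -> miss, prune
      N19 x:[73/3,27] y:[40/3,67/3] z:[22,31] -> miss, prune
  N24 x:[41/3,23] y:[53/3,77/3] z:[23,83/2] -> hit [23,23], descend [8, 16]
    N8 x:[41/3,23] y:[56/3,68/3] z:[23,34] -> miss, prune
    N16 x:[44/3,22] y:[53/3,77/3] z:[36,83/2] -> miss, prune

Summary -> nodes [0, 2, 12, 26, 1, 6, 14, 19, 24, 8, 16]; box-tests=11; leaf-entries=1; first=P9

== RESULT ==
[0, 2, 12, 26, 1, 6, 14, 19, 24, 8, 16]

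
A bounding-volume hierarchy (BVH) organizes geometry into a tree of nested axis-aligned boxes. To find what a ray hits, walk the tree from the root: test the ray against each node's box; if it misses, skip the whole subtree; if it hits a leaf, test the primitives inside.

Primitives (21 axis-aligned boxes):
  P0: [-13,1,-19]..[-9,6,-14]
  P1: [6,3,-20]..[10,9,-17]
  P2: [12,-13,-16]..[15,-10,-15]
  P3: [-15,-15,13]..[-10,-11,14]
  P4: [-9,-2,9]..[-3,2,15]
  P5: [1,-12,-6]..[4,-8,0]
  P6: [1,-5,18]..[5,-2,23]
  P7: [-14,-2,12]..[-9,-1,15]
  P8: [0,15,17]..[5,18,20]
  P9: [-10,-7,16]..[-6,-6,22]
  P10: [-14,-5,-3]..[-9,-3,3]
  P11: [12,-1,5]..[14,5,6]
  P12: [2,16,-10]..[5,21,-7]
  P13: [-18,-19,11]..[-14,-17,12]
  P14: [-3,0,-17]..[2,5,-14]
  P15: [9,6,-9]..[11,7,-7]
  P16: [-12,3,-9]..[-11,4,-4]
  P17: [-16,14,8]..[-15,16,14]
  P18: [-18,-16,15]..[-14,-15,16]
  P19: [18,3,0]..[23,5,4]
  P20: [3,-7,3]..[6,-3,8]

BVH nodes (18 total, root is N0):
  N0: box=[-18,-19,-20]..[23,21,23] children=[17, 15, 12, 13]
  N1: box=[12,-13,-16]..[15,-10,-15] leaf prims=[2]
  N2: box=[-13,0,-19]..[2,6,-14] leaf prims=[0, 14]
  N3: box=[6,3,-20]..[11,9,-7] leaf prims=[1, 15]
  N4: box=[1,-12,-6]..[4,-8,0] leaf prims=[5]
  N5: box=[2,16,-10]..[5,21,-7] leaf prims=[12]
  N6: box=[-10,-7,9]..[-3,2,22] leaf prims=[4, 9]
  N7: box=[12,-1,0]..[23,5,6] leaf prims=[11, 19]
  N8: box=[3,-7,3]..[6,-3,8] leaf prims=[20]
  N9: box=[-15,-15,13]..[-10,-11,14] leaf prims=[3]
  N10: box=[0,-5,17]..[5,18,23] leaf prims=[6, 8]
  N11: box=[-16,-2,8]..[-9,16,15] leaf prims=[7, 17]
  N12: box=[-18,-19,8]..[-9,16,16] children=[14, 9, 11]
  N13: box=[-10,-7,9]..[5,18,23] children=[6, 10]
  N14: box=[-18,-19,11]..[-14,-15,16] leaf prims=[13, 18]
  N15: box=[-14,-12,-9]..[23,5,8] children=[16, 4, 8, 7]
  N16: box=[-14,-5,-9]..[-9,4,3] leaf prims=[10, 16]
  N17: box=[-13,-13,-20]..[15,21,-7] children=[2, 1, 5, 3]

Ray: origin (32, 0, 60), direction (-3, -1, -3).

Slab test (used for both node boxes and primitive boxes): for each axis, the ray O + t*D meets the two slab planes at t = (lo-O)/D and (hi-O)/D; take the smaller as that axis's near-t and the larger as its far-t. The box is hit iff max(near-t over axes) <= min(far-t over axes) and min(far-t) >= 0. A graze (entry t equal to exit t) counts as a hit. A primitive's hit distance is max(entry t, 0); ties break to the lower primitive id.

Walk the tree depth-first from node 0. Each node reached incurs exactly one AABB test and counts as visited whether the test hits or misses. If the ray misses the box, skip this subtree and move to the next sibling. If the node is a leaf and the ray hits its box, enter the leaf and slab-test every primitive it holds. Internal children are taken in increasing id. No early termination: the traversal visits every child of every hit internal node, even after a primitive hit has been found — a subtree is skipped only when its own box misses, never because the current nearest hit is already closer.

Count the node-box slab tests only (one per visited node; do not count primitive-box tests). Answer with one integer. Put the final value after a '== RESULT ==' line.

Walk:
N0 x:[3,50/3] y:[-21,19] z:[37/3,80/3] -> hit [37/3,50/3], descend [12, 13, 15, 17]
  N12 x:[41/3,50/3] y:[-16,19] z:[44/3,52/3] -> hit [44/3,50/3], descend [9, 11, 14]
    N9 x:[14,47/3] y:[11,15] z:[46/3,47/3] -> miss, prune
    N11 x:[41/3,16] y:[-16,2] z:[15,52/3] -> miss, prune
    N14 x:[46/3,50/3] y:[15,19] z:[44/3,49/3] -> hit [46/3,49/3] leaf, test {P13(miss), P18(miss)}
  N13 x:[9,14] y:[-18,7] z:[37/3,17] -> miss, prune
  N15 x:[3,46/3] y:[-5,12] z:[52/3,23] -> miss, prune
  N17 x:[17/3,15] y:[-21,13] z:[67/3,80/3] -> miss, prune

Summary -> nodes [0, 12, 9, 11, 14, 13, 15, 17]; box-tests=8; leaf-entries=1; first=miss

== RESULT ==
8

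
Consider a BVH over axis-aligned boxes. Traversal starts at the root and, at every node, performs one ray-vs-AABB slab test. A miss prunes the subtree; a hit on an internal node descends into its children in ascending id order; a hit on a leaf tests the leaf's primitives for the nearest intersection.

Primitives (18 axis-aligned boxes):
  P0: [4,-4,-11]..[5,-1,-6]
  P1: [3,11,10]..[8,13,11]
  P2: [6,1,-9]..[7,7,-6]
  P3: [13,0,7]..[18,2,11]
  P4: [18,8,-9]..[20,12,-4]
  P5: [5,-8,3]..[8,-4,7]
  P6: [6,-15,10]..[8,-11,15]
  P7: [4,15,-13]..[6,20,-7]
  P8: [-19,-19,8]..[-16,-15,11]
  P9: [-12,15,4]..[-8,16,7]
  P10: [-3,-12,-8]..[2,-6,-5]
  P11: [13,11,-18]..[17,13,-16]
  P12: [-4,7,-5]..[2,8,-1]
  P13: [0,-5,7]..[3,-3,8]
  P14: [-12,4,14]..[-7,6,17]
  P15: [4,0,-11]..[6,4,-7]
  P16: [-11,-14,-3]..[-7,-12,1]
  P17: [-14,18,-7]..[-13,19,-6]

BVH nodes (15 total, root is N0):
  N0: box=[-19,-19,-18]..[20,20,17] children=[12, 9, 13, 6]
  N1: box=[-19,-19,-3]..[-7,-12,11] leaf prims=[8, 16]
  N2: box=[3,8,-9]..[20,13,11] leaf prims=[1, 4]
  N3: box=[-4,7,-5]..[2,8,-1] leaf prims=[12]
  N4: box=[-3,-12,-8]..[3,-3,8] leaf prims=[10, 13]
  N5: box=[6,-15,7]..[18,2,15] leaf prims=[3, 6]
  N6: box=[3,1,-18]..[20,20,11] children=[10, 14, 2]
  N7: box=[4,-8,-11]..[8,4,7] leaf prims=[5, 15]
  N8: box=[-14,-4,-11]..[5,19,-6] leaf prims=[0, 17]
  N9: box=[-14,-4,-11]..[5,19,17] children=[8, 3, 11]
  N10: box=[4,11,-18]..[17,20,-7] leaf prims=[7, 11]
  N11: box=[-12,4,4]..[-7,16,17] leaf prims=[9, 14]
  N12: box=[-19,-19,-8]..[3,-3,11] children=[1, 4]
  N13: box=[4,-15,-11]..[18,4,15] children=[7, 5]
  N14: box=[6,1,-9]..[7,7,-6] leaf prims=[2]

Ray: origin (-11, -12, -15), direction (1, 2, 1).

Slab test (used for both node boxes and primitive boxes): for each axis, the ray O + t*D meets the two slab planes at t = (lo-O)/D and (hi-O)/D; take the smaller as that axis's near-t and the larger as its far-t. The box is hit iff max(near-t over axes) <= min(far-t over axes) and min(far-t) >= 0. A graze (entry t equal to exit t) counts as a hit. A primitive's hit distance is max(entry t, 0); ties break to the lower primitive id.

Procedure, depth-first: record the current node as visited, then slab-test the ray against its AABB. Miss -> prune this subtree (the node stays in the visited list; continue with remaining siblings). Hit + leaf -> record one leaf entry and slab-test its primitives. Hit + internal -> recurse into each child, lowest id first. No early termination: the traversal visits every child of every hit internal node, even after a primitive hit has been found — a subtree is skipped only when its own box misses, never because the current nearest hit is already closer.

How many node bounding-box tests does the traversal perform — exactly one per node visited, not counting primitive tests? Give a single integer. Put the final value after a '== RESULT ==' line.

Walk:
N0 x:[-8,31] y:[-7/2,16] z:[-3,32] -> hit [-3,16], descend [6, 9, 12, 13]
  N6 x:[14,31] y:[13/2,16] z:[-3,26] -> hit [14,16], descend [2, 10, 14]
    N2 x:[14,31] y:[10,25/2] z:[6,26] -> miss, prune
    N10 x:[15,28] y:[23/2,16] z:[-3,8] -> miss, prune
    N14 x:[17,18] y:[13/2,19/2] z:[6,9] -> miss, prune
  N9 x:[-3,16] y:[4,31/2] z:[4,32] -> hit [4,31/2], descend [3, 8, 11]
    N3 x:[7,13] y:[19/2,10] z:[10,14] -> hit [10,10] leaf, test {P12@t=10}
    N8 x:[-3,16] y:[4,31/2] z:[4,9] -> hit [4,9] leaf, test {P0(miss), P17(miss)}
    N11 x:[-1,4] y:[8,14] z:[19,32] -> miss, prune
  N12 x:[-8,14] y:[-7/2,9/2] z:[7,26] -> miss, prune
  N13 x:[15,29] y:[-3/2,8] z:[4,30] -> miss, prune

11 AABB tests over nodes [0, 6, 2, 10, 14, 9, 3, 8, 11, 12, 13]; 2 leaves entered; closest P12.

== RESULT ==
11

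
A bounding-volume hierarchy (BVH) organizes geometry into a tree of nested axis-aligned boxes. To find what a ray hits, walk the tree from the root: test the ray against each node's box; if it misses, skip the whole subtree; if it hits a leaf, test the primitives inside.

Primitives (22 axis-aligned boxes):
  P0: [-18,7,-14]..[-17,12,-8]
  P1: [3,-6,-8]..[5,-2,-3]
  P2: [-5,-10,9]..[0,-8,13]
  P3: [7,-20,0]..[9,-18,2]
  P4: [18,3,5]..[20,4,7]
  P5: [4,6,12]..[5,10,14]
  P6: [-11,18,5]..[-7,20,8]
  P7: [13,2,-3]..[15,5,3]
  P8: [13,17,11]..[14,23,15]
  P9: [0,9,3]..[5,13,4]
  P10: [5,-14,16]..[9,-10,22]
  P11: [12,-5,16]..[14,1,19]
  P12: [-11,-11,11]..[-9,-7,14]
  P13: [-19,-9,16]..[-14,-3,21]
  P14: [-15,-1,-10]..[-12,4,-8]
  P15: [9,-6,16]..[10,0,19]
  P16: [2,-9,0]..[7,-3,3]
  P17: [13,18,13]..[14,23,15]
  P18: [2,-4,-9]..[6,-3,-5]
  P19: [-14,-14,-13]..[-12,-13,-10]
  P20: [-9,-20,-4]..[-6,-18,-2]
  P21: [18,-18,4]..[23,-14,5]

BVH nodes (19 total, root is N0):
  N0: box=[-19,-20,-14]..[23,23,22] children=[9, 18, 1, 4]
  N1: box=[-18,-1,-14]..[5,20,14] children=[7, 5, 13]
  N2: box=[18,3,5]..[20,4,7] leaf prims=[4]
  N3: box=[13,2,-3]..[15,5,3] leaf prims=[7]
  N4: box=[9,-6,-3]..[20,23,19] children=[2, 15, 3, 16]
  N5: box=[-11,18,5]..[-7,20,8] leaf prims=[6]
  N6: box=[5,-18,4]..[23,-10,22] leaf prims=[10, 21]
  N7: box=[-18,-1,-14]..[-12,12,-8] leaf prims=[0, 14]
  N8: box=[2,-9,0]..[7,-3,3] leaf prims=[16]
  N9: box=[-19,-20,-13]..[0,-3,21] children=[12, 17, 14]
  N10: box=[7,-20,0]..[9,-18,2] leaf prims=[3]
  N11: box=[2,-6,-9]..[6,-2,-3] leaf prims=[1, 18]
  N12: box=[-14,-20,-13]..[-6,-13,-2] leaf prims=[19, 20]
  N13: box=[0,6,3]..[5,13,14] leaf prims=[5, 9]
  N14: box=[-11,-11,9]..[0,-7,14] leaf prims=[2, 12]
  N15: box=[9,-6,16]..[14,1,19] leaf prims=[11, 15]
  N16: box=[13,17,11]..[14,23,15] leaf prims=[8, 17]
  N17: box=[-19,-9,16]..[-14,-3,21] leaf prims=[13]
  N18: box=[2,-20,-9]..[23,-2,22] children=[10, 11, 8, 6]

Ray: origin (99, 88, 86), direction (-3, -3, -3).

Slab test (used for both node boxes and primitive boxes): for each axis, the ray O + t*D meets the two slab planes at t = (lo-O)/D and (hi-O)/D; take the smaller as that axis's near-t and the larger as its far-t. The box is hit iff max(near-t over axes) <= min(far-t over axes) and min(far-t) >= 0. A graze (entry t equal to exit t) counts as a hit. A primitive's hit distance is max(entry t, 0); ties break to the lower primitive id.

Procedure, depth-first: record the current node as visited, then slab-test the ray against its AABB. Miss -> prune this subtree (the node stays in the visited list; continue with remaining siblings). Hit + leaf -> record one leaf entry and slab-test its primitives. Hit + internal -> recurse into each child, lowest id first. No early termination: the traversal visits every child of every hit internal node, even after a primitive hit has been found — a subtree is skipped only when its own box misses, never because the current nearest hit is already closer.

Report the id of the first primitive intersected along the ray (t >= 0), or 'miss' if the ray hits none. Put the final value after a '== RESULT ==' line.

Trace the traversal:
N0 x:[76/3,118/3] y:[65/3,36] z:[64/3,100/3] -> hit [76/3,100/3], descend [1, 4, 9, 18]
  N1 x:[94/3,39] y:[68/3,89/3] z:[24,100/3] -> miss, prune
  N4 x:[79/3,30] y:[65/3,94/3] z:[67/3,89/3] -> hit [79/3,89/3], descend [2, 3, 15, 16]
    N2 x:[79/3,27] y:[28,85/3] z:[79/3,27] -> miss, prune
    N3 x:[28,86/3] y:[83/3,86/3] z:[83/3,89/3] -> hit [28,86/3] leaf, test {P7@t=28}
    N15 x:[85/3,30] y:[29,94/3] z:[67/3,70/3] -> miss, prune
    N16 x:[85/3,86/3] y:[65/3,71/3] z:[71/3,25] -> miss, prune
  N9 x:[33,118/3] y:[91/3,36] z:[65/3,33] -> hit [33,33], descend [12, 14, 17]
    N12 x:[35,113/3] y:[101/3,36] z:[88/3,33] -> miss, prune
    N14 x:[33,110/3] y:[95/3,33] z:[24,77/3] -> miss, prune
    N17 x:[113/3,118/3] y:[91/3,97/3] z:[65/3,70/3] -> miss, prune
  N18 x:[76/3,97/3] y:[30,36] z:[64/3,95/3] -> hit [30,95/3], descend [6, 8, 10, 11]
    N6 x:[76/3,94/3] y:[98/3,106/3] z:[64/3,82/3] -> miss, prune
    N8 x:[92/3,97/3] y:[91/3,97/3] z:[83/3,86/3] -> miss, prune
    N10 x:[30,92/3] y:[106/3,36] z:[28,86/3] -> miss, prune
    N11 x:[31,97/3] y:[30,94/3] z:[89/3,95/3] -> hit [31,94/3] leaf, test {P1@t=94/3, P18(miss)}

16 AABB tests over nodes [0, 1, 4, 2, 3, 15, 16, 9, 12, 14, 17, 18, 6, 8, 10, 11]; 2 leaves entered; closest P7.

== RESULT ==
7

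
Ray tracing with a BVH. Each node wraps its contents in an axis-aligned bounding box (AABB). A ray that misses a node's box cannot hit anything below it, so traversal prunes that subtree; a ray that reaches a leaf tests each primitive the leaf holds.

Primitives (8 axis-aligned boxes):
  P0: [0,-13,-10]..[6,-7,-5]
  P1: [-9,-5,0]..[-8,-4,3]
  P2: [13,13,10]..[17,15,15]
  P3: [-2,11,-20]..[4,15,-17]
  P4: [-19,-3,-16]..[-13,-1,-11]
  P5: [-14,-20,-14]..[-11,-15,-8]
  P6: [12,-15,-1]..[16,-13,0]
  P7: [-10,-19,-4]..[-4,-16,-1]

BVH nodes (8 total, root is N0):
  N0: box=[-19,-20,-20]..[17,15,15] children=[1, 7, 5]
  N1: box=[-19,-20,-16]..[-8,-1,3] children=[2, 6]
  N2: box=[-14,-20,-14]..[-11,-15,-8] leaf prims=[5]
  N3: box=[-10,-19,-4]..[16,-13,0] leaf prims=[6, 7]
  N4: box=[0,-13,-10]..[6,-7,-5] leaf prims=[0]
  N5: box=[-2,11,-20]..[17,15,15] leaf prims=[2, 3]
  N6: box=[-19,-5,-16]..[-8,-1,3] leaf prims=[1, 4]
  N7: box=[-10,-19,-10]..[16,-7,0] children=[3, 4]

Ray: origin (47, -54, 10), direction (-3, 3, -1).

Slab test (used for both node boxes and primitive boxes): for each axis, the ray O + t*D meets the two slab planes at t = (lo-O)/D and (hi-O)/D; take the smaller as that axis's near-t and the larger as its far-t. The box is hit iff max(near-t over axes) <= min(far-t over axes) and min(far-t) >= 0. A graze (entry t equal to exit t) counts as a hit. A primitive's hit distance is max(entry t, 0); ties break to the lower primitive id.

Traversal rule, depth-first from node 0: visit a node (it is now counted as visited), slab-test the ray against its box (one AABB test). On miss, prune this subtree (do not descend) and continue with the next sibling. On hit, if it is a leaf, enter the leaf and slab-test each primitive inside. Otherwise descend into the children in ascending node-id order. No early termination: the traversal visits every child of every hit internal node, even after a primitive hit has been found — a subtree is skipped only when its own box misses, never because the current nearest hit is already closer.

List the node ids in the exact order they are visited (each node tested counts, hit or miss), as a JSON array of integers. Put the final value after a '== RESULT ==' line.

Walk:
N0 x:[10,22] y:[34/3,23] z:[-5,30] -> hit [34/3,22], descend [1, 5, 7]
  N1 x:[55/3,22] y:[34/3,53/3] z:[7,26] -> miss, prune
  N5 x:[10,49/3] y:[65/3,23] z:[-5,30] -> miss, prune
  N7 x:[31/3,19] y:[35/3,47/3] z:[10,20] -> hit [35/3,47/3], descend [3, 4]
    N3 x:[31/3,19] y:[35/3,41/3] z:[10,14] -> hit [35/3,41/3] leaf, test {P6(miss), P7(miss)}
    N4 x:[41/3,47/3] y:[41/3,47/3] z:[15,20] -> hit [15,47/3] leaf, test {P0@t=15}

Visited [0, 1, 5, 7, 3, 4]. Tests: 6 box, 2 leaf. Nearest: P0.

== RESULT ==
[0, 1, 5, 7, 3, 4]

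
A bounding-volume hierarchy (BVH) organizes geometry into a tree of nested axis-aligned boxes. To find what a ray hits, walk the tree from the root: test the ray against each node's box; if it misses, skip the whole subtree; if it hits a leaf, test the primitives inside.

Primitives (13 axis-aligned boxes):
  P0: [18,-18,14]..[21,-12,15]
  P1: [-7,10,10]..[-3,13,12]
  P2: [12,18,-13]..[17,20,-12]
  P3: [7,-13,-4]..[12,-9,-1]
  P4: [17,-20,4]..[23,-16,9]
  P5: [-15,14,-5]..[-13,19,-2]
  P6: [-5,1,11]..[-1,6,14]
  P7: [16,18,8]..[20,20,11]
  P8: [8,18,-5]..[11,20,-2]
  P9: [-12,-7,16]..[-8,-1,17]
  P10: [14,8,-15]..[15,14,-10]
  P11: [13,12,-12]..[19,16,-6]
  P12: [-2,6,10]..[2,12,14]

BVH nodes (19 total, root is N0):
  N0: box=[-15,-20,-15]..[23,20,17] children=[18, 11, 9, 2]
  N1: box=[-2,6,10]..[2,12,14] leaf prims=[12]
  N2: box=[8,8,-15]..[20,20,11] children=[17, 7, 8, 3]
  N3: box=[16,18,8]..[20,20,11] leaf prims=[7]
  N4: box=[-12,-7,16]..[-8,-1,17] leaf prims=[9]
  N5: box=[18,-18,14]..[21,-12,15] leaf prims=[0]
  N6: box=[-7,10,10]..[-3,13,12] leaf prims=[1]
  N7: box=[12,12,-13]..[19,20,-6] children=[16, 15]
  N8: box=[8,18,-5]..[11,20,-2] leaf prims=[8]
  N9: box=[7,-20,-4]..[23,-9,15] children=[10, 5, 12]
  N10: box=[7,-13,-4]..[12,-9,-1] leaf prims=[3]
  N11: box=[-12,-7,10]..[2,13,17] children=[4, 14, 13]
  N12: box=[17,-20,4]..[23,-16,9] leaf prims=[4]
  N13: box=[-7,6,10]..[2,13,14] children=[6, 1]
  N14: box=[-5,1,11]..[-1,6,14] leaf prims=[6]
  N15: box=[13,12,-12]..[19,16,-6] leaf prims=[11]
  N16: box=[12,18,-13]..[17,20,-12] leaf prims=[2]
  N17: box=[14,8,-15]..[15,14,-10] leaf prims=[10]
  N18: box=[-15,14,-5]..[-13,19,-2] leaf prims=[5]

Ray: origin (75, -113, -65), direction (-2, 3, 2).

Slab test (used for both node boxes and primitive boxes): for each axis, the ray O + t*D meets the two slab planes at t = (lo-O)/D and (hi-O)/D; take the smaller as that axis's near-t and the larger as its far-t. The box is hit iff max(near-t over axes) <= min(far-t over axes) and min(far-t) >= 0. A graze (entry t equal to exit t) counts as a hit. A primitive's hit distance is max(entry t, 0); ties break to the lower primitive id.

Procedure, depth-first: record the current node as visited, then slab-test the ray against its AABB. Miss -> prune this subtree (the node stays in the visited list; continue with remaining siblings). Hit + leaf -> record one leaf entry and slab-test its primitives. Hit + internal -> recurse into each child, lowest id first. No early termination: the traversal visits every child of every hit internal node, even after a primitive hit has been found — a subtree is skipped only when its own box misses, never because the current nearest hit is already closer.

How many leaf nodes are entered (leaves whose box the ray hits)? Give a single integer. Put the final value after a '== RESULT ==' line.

Walk:
N0 x:[26,45] y:[31,133/3] z:[25,41] -> hit [31,41], descend [2, 9, 11, 18]
  N2 x:[55/2,67/2] y:[121/3,133/3] z:[25,38] -> miss, prune
  N9 x:[26,34] y:[31,104/3] z:[61/2,40] -> hit [31,34], descend [5, 10, 12]
    N5 x:[27,57/2] y:[95/3,101/3] z:[79/2,40] -> miss, prune
    N10 x:[63/2,34] y:[100/3,104/3] z:[61/2,32] -> miss, prune
    N12 x:[26,29] y:[31,97/3] z:[69/2,37] -> miss, prune
  N11 x:[73/2,87/2] y:[106/3,42] z:[75/2,41] -> hit [75/2,41], descend [4, 13, 14]
    N4 x:[83/2,87/2] y:[106/3,112/3] z:[81/2,41] -> miss, prune
    N13 x:[73/2,41] y:[119/3,42] z:[75/2,79/2] -> miss, prune
    N14 x:[38,40] y:[38,119/3] z:[38,79/2] -> hit [38,79/2] leaf, test {P6@t=38}
  N18 x:[44,45] y:[127/3,44] z:[30,63/2] -> miss, prune

order=[0, 2, 9, 5, 10, 12, 11, 4, 13, 14, 18]  |boxes|=11  |leaves|=1  hit=P6

== RESULT ==
1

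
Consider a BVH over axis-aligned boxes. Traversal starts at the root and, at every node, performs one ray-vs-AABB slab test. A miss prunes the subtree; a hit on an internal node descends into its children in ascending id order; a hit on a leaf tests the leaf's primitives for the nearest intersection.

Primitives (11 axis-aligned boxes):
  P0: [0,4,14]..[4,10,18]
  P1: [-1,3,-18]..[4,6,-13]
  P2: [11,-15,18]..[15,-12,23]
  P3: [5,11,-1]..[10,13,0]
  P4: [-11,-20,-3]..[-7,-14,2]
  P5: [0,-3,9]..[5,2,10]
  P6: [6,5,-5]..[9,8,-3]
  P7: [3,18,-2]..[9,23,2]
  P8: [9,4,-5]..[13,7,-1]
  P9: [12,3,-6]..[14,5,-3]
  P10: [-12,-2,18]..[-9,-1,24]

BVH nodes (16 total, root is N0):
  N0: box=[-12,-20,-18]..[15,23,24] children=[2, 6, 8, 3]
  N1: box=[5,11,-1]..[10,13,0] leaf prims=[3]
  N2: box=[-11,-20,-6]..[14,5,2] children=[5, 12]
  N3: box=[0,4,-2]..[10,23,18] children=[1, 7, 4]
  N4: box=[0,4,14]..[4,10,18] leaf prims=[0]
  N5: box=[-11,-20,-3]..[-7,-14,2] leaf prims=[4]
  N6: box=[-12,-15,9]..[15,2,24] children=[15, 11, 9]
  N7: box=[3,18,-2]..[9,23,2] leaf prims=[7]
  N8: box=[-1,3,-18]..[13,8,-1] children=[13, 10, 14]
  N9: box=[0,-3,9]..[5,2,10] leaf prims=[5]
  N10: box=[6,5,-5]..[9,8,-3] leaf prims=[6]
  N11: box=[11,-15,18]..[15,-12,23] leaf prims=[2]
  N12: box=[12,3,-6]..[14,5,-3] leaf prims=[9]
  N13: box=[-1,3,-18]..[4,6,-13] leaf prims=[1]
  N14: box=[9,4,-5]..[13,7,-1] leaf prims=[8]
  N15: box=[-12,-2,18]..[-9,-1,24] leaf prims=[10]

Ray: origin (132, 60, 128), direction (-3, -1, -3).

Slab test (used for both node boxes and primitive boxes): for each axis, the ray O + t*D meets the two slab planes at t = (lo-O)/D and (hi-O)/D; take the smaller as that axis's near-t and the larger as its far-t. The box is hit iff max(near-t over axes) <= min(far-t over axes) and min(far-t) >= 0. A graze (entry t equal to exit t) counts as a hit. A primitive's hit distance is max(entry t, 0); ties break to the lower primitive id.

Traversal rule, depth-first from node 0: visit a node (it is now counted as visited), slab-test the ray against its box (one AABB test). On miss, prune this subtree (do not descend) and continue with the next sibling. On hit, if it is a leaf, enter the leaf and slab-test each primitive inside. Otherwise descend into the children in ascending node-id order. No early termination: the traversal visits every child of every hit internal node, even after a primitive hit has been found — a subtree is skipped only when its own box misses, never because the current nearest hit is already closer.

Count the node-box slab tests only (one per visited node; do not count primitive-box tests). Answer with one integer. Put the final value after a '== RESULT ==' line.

Traverse from the root:
N0 x:[39,48] y:[37,80] z:[104/3,146/3] -> hit [39,48], descend [2, 3, 6, 8]
  N2 x:[118/3,143/3] y:[55,80] z:[42,134/3] -> miss, prune
  N3 x:[122/3,44] y:[37,56] z:[110/3,130/3] -> hit [122/3,130/3], descend [1, 4, 7]
    N1 x:[122/3,127/3] y:[47,49] z:[128/3,43] -> miss, prune
    N4 x:[128/3,44] y:[50,56] z:[110/3,38] -> miss, prune
    N7 x:[41,43] y:[37,42] z:[42,130/3] -> hit [42,42] leaf, test {P7@t=42}
  N6 x:[39,48] y:[58,75] z:[104/3,119/3] -> miss, prune
  N8 x:[119/3,133/3] y:[52,57] z:[43,146/3] -> miss, prune

Summary -> nodes [0, 2, 3, 1, 4, 7, 6, 8]; box-tests=8; leaf-entries=1; first=P7

== RESULT ==
8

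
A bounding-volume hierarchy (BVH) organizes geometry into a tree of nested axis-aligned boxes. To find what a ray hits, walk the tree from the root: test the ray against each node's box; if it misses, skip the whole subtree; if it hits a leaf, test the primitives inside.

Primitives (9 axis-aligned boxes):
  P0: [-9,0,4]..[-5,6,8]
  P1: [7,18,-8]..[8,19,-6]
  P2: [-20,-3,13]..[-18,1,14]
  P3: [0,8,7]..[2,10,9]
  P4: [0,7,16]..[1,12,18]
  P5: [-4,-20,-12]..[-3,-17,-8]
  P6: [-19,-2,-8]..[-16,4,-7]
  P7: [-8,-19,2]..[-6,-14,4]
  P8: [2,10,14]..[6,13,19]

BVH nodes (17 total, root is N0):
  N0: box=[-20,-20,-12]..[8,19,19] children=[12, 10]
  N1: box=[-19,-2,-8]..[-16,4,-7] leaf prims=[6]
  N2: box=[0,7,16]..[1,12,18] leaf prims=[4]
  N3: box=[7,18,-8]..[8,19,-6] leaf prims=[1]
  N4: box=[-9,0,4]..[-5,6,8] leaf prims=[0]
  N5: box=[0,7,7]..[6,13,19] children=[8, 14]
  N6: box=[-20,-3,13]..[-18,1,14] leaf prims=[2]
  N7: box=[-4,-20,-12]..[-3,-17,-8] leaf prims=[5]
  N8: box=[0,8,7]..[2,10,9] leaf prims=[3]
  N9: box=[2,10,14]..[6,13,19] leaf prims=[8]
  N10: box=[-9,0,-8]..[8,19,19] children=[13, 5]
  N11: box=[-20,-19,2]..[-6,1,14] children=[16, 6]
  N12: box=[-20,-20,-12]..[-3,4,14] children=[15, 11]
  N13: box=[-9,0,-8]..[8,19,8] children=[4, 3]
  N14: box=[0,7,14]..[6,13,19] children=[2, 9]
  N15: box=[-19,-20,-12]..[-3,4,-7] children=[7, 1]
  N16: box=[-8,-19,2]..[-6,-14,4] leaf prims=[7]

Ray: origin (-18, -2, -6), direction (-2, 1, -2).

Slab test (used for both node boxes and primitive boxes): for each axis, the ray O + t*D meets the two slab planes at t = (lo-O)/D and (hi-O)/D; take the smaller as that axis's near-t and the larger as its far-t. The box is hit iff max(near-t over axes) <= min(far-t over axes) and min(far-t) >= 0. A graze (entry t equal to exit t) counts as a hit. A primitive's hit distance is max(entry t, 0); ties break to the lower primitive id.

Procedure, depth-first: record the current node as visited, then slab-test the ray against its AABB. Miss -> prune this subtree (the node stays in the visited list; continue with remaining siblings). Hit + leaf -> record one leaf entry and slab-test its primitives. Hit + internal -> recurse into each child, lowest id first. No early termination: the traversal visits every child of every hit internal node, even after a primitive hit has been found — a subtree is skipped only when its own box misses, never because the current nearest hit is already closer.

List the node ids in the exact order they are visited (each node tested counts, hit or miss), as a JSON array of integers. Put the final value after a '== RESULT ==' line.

Traverse from the root:
N0 x:[-13,1] y:[-18,21] z:[-25/2,3] -> hit [-25/2,1], descend [10, 12]
  N10 x:[-13,-9/2] y:[2,21] z:[-25/2,1] -> miss, prune
  N12 x:[-15/2,1] y:[-18,6] z:[-10,3] -> hit [-15/2,1], descend [11, 15]
    N11 x:[-6,1] y:[-17,3] z:[-10,-4] -> miss, prune
    N15 x:[-15/2,1/2] y:[-18,6] z:[1/2,3] -> hit [1/2,1/2], descend [1, 7]
      N1 x:[-1,1/2] y:[0,6] z:[1/2,1] -> hit [1/2,1/2] leaf, test {P6@t=1/2}
      N7 x:[-15/2,-7] y:[-18,-15] z:[1,3] -> miss, prune

7 AABB tests over nodes [0, 10, 12, 11, 15, 1, 7]; 1 leaf entered; closest P6.

== RESULT ==
[0, 10, 12, 11, 15, 1, 7]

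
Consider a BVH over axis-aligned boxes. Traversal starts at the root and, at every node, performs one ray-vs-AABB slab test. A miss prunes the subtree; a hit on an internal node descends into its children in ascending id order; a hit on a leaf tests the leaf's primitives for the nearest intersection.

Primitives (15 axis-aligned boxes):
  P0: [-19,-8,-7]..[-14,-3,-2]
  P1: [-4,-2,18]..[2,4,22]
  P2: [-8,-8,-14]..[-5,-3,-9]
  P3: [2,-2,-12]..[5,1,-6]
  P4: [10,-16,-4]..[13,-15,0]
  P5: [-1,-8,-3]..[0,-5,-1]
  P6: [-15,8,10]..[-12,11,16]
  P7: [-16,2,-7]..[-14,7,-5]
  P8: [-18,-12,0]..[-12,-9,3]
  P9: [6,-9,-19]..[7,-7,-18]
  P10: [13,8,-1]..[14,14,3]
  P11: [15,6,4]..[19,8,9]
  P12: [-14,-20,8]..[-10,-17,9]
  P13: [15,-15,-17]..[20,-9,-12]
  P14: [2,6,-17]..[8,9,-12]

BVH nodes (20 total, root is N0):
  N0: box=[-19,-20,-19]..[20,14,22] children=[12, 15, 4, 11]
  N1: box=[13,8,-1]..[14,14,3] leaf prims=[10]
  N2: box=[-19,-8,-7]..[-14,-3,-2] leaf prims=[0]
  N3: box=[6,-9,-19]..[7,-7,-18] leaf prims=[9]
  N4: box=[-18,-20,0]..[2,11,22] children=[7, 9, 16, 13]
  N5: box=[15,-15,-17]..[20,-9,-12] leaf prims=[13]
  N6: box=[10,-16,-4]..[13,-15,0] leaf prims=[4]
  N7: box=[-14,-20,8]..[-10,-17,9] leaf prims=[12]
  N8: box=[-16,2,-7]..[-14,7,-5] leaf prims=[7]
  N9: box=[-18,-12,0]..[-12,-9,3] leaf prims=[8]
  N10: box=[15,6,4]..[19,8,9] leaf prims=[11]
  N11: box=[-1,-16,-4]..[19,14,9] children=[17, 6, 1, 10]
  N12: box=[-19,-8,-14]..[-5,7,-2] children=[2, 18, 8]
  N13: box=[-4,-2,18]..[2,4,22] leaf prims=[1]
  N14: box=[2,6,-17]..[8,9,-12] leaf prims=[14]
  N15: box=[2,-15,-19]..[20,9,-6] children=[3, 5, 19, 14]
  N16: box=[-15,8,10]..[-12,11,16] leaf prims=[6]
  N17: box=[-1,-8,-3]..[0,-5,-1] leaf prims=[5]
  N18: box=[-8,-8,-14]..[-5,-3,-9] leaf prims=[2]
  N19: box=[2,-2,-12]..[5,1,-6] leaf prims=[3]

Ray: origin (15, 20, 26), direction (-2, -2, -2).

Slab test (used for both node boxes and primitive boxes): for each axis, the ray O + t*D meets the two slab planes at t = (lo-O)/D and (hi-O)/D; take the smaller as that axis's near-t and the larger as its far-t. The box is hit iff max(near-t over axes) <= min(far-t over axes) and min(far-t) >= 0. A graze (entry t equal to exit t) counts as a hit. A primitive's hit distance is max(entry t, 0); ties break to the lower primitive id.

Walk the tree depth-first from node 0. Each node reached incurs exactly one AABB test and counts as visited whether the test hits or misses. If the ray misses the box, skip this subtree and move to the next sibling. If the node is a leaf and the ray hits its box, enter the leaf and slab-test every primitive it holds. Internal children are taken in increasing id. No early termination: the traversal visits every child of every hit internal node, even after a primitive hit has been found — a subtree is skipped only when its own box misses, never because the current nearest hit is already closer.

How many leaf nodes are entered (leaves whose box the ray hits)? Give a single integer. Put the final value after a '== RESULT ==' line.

Trace the traversal:
N0 x:[-5/2,17] y:[3,20] z:[2,45/2] -> hit [3,17], descend [4, 11, 12, 15]
  N4 x:[13/2,33/2] y:[9/2,20] z:[2,13] -> hit [13/2,13], descend [7, 9, 13, 16]
    N7 x:[25/2,29/2] y:[37/2,20] z:[17/2,9] -> miss, prune
    N9 x:[27/2,33/2] y:[29/2,16] z:[23/2,13] -> miss, prune
    N13 x:[13/2,19/2] y:[8,11] z:[2,4] -> miss, prune
    N16 x:[27/2,15] y:[9/2,6] z:[5,8] -> miss, prune
  N11 x:[-2,8] y:[3,18] z:[17/2,15] -> miss, prune
  N12 x:[10,17] y:[13/2,14] z:[14,20] -> hit [14,14], descend [2, 8, 18]
    N2 x:[29/2,17] y:[23/2,14] z:[14,33/2] -> miss, prune
    N8 x:[29/2,31/2] y:[13/2,9] z:[31/2,33/2] -> miss, prune
    N18 x:[10,23/2] y:[23/2,14] z:[35/2,20] -> miss, prune
  N15 x:[-5/2,13/2] y:[11/2,35/2] z:[16,45/2] -> miss, prune

Summary -> nodes [0, 4, 7, 9, 13, 16, 11, 12, 2, 8, 18, 15]; box-tests=12; leaf-entries=0; first=miss

== RESULT ==
0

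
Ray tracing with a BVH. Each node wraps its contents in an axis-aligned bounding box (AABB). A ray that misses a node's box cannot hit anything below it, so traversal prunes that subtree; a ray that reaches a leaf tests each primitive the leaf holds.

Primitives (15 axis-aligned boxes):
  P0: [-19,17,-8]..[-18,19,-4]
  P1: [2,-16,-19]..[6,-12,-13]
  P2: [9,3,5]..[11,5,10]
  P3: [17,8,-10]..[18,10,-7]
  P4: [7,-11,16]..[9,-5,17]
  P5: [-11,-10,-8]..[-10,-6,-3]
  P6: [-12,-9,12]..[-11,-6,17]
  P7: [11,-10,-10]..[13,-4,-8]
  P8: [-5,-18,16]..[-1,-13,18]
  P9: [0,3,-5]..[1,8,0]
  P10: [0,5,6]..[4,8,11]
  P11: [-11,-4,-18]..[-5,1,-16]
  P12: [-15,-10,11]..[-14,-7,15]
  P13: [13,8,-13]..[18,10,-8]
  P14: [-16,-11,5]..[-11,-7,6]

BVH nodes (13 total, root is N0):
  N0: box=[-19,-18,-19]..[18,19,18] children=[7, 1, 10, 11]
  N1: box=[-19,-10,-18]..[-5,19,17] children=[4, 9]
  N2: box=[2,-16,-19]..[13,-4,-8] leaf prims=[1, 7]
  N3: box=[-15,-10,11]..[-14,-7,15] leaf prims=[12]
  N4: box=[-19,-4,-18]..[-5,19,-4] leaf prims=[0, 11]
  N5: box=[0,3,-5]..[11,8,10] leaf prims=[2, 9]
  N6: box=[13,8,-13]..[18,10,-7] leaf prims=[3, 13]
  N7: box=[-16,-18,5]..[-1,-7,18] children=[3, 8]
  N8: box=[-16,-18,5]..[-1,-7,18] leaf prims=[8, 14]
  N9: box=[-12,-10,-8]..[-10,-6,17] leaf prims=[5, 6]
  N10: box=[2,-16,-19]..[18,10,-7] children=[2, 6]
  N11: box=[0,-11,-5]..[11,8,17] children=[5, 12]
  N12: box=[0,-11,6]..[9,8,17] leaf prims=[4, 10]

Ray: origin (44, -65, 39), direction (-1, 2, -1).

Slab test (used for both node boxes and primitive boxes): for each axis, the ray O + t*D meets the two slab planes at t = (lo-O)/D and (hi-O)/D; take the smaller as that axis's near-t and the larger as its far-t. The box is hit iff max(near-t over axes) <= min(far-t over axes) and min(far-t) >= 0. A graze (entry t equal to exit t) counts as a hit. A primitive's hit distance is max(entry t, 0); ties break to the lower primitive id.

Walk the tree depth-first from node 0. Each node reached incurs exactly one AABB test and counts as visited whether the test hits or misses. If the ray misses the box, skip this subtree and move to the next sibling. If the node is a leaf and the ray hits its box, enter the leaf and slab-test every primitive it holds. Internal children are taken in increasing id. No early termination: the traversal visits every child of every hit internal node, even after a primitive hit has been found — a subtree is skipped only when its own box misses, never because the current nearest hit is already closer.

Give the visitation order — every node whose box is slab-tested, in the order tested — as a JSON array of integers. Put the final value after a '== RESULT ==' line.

Trace the traversal:
N0 x:[26,63] y:[47/2,42] z:[21,58] -> hit [26,42], descend [1, 7, 10, 11]
  N1 x:[49,63] y:[55/2,42] z:[22,57] -> miss, prune
  N7 x:[45,60] y:[47/2,29] z:[21,34] -> miss, prune
  N10 x:[26,42] y:[49/2,75/2] z:[46,58] -> miss, prune
  N11 x:[33,44] y:[27,73/2] z:[22,44] -> hit [33,73/2], descend [5, 12]
    N5 x:[33,44] y:[34,73/2] z:[29,44] -> hit [34,73/2] leaf, test {P2@t=34, P9(miss)}
    N12 x:[35,44] y:[27,73/2] z:[22,33] -> miss, prune

order=[0, 1, 7, 10, 11, 5, 12]  |boxes|=7  |leaves|=1  hit=P2

== RESULT ==
[0, 1, 7, 10, 11, 5, 12]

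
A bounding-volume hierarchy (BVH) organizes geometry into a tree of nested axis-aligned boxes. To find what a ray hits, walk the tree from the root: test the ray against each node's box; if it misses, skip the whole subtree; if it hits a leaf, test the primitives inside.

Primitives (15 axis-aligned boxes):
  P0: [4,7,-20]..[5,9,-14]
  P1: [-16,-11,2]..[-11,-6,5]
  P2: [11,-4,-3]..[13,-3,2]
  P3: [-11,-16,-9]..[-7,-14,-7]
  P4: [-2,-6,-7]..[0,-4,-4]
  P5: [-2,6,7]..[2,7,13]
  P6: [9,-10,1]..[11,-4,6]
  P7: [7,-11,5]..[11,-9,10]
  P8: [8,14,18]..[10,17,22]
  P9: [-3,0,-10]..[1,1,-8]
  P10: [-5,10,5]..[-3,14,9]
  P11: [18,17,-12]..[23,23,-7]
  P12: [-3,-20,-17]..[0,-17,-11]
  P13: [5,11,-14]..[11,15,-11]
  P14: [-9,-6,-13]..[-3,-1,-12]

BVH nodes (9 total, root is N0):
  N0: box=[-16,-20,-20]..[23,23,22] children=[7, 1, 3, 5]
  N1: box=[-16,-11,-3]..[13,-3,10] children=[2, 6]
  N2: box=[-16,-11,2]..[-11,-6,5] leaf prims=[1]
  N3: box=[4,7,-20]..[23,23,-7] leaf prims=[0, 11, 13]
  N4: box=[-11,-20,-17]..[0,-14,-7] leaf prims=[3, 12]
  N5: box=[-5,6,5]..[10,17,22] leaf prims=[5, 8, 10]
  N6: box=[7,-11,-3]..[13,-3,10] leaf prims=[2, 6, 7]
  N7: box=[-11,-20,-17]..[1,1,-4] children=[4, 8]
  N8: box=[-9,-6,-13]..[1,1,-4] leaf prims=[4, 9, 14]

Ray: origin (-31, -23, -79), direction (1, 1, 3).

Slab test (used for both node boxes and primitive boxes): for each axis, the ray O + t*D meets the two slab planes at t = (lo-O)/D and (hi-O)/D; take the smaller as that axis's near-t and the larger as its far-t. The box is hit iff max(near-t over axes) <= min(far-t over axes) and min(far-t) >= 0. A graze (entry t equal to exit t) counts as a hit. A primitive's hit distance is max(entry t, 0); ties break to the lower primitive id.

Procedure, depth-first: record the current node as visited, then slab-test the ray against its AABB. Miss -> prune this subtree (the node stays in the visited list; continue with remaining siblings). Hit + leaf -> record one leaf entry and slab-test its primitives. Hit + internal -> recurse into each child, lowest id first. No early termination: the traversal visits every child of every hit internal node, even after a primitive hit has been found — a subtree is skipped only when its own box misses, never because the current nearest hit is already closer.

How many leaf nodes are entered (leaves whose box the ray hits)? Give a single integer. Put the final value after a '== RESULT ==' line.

Trace the traversal:
N0 x:[15,54] y:[3,46] z:[59/3,101/3] -> hit [59/3,101/3], descend [1, 3, 5, 7]
  N1 x:[15,44] y:[12,20] z:[76/3,89/3] -> miss, prune
  N3 x:[35,54] y:[30,46] z:[59/3,24] -> miss, prune
  N5 x:[26,41] y:[29,40] z:[28,101/3] -> hit [29,101/3] leaf, test {P5@t=29, P8(miss), P10(miss)}
  N7 x:[20,32] y:[3,24] z:[62/3,25] -> hit [62/3,24], descend [4, 8]
    N4 x:[20,31] y:[3,9] z:[62/3,24] -> miss, prune
    N8 x:[22,32] y:[17,24] z:[22,25] -> hit [22,24] leaf, test {P4(miss), P9(miss), P14@t=22}

7 AABB tests over nodes [0, 1, 3, 5, 7, 4, 8]; 2 leaves entered; closest P14.

== RESULT ==
2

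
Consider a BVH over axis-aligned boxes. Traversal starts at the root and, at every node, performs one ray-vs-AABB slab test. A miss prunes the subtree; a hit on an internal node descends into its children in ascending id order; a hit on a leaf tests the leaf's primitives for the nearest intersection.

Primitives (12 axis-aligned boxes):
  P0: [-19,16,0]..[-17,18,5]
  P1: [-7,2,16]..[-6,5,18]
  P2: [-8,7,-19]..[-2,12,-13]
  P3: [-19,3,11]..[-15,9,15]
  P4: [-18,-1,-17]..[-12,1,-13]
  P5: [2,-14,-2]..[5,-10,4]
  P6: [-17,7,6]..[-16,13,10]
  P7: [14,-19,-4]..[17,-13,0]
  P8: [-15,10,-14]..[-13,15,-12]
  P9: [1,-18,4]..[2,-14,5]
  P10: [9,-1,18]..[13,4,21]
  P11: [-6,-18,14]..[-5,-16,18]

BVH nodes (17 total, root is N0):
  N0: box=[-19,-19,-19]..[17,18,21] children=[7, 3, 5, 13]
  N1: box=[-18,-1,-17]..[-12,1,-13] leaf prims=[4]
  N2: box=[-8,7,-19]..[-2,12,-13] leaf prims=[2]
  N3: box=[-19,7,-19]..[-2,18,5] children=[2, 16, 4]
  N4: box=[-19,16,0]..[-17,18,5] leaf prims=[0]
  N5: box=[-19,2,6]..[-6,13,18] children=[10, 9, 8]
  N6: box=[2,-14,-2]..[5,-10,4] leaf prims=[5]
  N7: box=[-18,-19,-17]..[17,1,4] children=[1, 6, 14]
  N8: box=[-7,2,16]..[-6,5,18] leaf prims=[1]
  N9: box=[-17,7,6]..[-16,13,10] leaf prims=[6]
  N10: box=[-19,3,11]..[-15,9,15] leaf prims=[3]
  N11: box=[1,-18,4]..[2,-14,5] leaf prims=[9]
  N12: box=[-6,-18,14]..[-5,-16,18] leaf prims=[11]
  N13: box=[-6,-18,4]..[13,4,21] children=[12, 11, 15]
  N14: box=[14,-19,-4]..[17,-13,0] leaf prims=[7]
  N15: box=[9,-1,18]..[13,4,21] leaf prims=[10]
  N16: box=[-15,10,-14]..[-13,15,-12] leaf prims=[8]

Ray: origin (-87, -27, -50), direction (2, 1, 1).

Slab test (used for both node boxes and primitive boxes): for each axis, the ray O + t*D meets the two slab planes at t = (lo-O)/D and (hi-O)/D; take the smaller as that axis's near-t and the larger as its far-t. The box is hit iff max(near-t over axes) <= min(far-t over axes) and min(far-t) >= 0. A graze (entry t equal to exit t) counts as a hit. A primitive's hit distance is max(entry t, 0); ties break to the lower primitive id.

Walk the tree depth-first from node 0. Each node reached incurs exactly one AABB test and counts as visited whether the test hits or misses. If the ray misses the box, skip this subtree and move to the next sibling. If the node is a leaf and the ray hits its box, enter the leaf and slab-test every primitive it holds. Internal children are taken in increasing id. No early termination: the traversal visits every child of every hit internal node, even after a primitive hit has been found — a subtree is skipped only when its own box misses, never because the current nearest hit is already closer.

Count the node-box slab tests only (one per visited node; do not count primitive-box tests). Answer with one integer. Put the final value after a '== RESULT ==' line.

Walk:
N0 x:[34,52] y:[8,45] z:[31,71] -> hit [34,45], descend [3, 5, 7, 13]
  N3 x:[34,85/2] y:[34,45] z:[31,55] -> hit [34,85/2], descend [2, 4, 16]
    N2 x:[79/2,85/2] y:[34,39] z:[31,37] -> miss, prune
    N4 x:[34,35] y:[43,45] z:[50,55] -> miss, prune
    N16 x:[36,37] y:[37,42] z:[36,38] -> hit [37,37] leaf, test {P8@t=37}
  N5 x:[34,81/2] y:[29,40] z:[56,68] -> miss, prune
  N7 x:[69/2,52] y:[8,28] z:[33,54] -> miss, prune
  N13 x:[81/2,50] y:[9,31] z:[54,71] -> miss, prune

order=[0, 3, 2, 4, 16, 5, 7, 13]  |boxes|=8  |leaves|=1  hit=P8

== RESULT ==
8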